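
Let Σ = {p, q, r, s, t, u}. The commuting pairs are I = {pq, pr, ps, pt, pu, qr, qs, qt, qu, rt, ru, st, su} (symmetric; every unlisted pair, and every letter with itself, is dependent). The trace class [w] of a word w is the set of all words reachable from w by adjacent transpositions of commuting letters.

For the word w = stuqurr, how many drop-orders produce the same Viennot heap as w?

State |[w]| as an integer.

0(s) covers ∅
1(t) covers ∅
2(u) covers 1:t
3(q) covers ∅
4(u) covers 2:u
5(r) covers 0:s
6(r) covers 5:r
floor of heap: 0:s, 1:t, 3:q
completions by unplaced set U, small U first (add the entries for U minus each lowest piece of U):
  |U|=1: {3}:1  {4}:1  {6}:1
  |U|=2: {2,4}:1  {3,4}:2  {3,6}:2  {4,6}:2  {5,6}:1
  |U|=3: {0,5,6}:1  {1,2,4}:1  {2,3,4}:3  {2,4,6}:3  {3,4,6}:6  {3,5,6}:3  {4,5,6}:3
  |U|=4: {0,3,5,6}:4  {0,4,5,6}:4  {1,2,3,4}:4  {1,2,4,6}:4  {2,3,4,6}:12  {2,4,5,6}:6  {3,4,5,6}:12
  |U|=5: {0,2,4,5,6}:10  {0,3,4,5,6}:20  {1,2,3,4,6}:20  {1,2,4,5,6}:10  {2,3,4,5,6}:30
  start at 0(s): 60
  start at 1(t): 60
  start at 3(q): 20
sum over floor = 140

140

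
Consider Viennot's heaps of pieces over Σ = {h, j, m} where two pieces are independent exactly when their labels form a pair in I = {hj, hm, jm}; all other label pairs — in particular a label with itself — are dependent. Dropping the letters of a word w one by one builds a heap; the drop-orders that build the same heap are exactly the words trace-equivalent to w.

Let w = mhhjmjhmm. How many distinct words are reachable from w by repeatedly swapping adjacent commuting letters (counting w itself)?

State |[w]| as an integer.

1260

piece 0:m — minimal
piece 1:h — minimal
piece 2:h rests on {1:h}
piece 3:j — minimal
piece 4:m rests on {0:m}
piece 5:j rests on {3:j}
piece 6:h rests on {2:h}
piece 7:m rests on {4:m}
piece 8:m rests on {7:m}
minimal pieces: {0:m, 1:h, 3:j}
ways to finish when only these pieces remain (= sum over removing one remaining piece with nothing left below it):
  1 left: {5}→1  {6}→1  {8}→1
  2 left: {2,6}→1  {3,5}→1  {5,6}→2  {5,8}→2  {6,8}→2  {7,8}→1
  3 left: {1,2,6}→1  {2,5,6}→3  {2,6,8}→3  {3,5,6}→3  {3,5,8}→3  {4,7,8}→1  {5,6,8}→6  {5,7,8}→3  {6,7,8}→3
  4 left: {0,4,7,8}→1  {1,2,5,6}→4  {1,2,6,8}→4  {2,3,5,6}→6  {2,5,6,8}→12  {2,6,7,8}→6  {3,5,6,8}→12  {3,5,7,8}→6  {4,5,7,8}→4  {4,6,7,8}→4  {5,6,7,8}→12
  5 left: {0,4,5,7,8}→5  {0,4,6,7,8}→5  {1,2,3,5,6}→10  {1,2,5,6,8}→20  {1,2,6,7,8}→10  {2,3,5,6,8}→30  {2,4,6,7,8}→10  {2,5,6,7,8}→30  {3,4,5,7,8}→10  {3,5,6,7,8}→30  {4,5,6,7,8}→20
  6 left: {0,2,4,6,7,8}→15  {0,3,4,5,7,8}→15  {0,4,5,6,7,8}→30  {1,2,3,5,6,8}→60  {1,2,4,6,7,8}→20  {1,2,5,6,7,8}→60  {2,3,5,6,7,8}→90  {2,4,5,6,7,8}→60  {3,4,5,6,7,8}→60
  7 left: {0,1,2,4,6,7,8}→35  {0,2,4,5,6,7,8}→105  {0,3,4,5,6,7,8}→105  {1,2,3,5,6,7,8}→210  {1,2,4,5,6,7,8}→140  {2,3,4,5,6,7,8}→210
  placing 0:m first → 560 extensions
  placing 1:h first → 420 extensions
  placing 3:j first → 280 extensions
total linear extensions = 1260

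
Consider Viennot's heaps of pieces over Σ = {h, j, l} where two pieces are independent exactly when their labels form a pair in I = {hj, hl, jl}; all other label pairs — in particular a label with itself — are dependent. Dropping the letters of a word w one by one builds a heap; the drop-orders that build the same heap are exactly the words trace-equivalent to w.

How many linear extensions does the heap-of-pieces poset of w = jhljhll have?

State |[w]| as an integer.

0(j) covers ∅
1(h) covers ∅
2(l) covers ∅
3(j) covers 0:j
4(h) covers 1:h
5(l) covers 2:l
6(l) covers 5:l
floor of heap: 0:j, 1:h, 2:l
completions by unplaced set U, small U first (add the entries for U minus each lowest piece of U):
  |U|=1: {3}:1  {4}:1  {6}:1
  |U|=2: {0,3}:1  {1,4}:1  {3,4}:2  {3,6}:2  {4,6}:2  {5,6}:1
  |U|=3: {0,3,4}:3  {0,3,6}:3  {1,3,4}:3  {1,4,6}:3  {2,5,6}:1  {3,4,6}:6  {3,5,6}:3  {4,5,6}:3
  |U|=4: {0,1,3,4}:6  {0,3,4,6}:12  {0,3,5,6}:6  {1,3,4,6}:12  {1,4,5,6}:6  {2,3,5,6}:4  {2,4,5,6}:4  {3,4,5,6}:12
  |U|=5: {0,1,3,4,6}:30  {0,2,3,5,6}:10  {0,3,4,5,6}:30  {1,2,4,5,6}:10  {1,3,4,5,6}:30  {2,3,4,5,6}:20
  start at 0(j): 60
  start at 1(h): 60
  start at 2(l): 90
sum over floor = 210

210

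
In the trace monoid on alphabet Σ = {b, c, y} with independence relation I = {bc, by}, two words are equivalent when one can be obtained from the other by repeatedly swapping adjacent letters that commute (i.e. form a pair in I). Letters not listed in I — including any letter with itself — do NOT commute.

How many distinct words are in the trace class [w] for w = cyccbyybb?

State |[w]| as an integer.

84

piece 0:c — minimal
piece 1:y rests on {0:c}
piece 2:c rests on {1:y}
piece 3:c rests on {2:c}
piece 4:b — minimal
piece 5:y rests on {3:c}
piece 6:y rests on {5:y}
piece 7:b rests on {4:b}
piece 8:b rests on {7:b}
minimal pieces: {0:c, 4:b}
ways to finish when only these pieces remain (= sum over removing one remaining piece with nothing left below it):
  1 left: {6}→1  {8}→1
  2 left: {5,6}→1  {6,8}→2  {7,8}→1
  3 left: {3,5,6}→1  {4,7,8}→1  {5,6,8}→3  {6,7,8}→3
  4 left: {2,3,5,6}→1  {3,5,6,8}→4  {4,6,7,8}→4  {5,6,7,8}→6
  5 left: {1,2,3,5,6}→1  {2,3,5,6,8}→5  {3,5,6,7,8}→10  {4,5,6,7,8}→10
  6 left: {0,1,2,3,5,6}→1  {1,2,3,5,6,8}→6  {2,3,5,6,7,8}→15  {3,4,5,6,7,8}→20
  7 left: {0,1,2,3,5,6,8}→7  {1,2,3,5,6,7,8}→21  {2,3,4,5,6,7,8}→35
  placing 0:c first → 56 extensions
  placing 4:b first → 28 extensions
total linear extensions = 84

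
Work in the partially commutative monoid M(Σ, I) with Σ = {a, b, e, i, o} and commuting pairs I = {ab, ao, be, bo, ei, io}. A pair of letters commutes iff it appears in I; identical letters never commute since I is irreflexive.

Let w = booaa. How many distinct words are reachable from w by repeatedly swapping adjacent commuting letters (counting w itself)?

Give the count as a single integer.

30

0(b) covers ∅
1(o) covers ∅
2(o) covers 1:o
3(a) covers ∅
4(a) covers 3:a
floor of heap: 0:b, 1:o, 3:a
completions by unplaced set U, small U first (add the entries for U minus each lowest piece of U):
  |U|=1: {0}:1  {2}:1  {4}:1
  |U|=2: {0,2}:2  {0,4}:2  {1,2}:1  {2,4}:2  {3,4}:1
  |U|=3: {0,1,2}:3  {0,2,4}:6  {0,3,4}:3  {1,2,4}:3  {2,3,4}:3
  start at 0(b): 6
  start at 1(o): 12
  start at 3(a): 12
sum over floor = 30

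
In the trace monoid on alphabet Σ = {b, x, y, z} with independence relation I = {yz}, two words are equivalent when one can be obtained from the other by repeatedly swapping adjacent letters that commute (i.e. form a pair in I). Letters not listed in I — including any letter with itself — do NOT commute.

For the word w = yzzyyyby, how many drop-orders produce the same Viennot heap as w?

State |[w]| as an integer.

15

piece 0:y — minimal
piece 1:z — minimal
piece 2:z rests on {1:z}
piece 3:y rests on {0:y}
piece 4:y rests on {3:y}
piece 5:y rests on {4:y}
piece 6:b rests on {2:z, 5:y}
piece 7:y rests on {6:b}
minimal pieces: {0:y, 1:z}
ways to finish when only these pieces remain (= sum over removing one remaining piece with nothing left below it):
  1 left: {7}→1
  2 left: {6,7}→1
  3 left: {2,6,7}→1  {5,6,7}→1
  4 left: {1,2,6,7}→1  {2,5,6,7}→2  {4,5,6,7}→1
  5 left: {1,2,5,6,7}→3  {2,4,5,6,7}→3  {3,4,5,6,7}→1
  6 left: {0,3,4,5,6,7}→1  {1,2,4,5,6,7}→6  {2,3,4,5,6,7}→4
  placing 0:y first → 10 extensions
  placing 1:z first → 5 extensions
total linear extensions = 15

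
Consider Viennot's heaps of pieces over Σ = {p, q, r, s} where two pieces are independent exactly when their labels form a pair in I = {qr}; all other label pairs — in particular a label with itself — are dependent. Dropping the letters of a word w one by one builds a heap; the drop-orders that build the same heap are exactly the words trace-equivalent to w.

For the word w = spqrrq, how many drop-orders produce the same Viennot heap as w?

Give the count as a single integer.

6

piece 0:s — minimal
piece 1:p rests on {0:s}
piece 2:q rests on {1:p}
piece 3:r rests on {1:p}
piece 4:r rests on {3:r}
piece 5:q rests on {2:q}
minimal pieces: {0:s}
ways to finish when only these pieces remain (= sum over removing one remaining piece with nothing left below it):
  1 left: {4}→1  {5}→1
  2 left: {2,5}→1  {3,4}→1  {4,5}→2
  3 left: {2,4,5}→3  {3,4,5}→3
  4 left: {2,3,4,5}→6
  placing 0:s first → 6 extensions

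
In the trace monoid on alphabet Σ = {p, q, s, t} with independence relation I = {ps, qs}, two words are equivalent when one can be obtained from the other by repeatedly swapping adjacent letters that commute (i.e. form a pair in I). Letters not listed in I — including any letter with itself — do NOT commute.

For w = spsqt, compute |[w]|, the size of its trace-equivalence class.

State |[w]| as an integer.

6

#0=s has no predecessor
#1=p has no predecessor
#2=s depends on [0:s]
#3=q depends on [1:p]
#4=t depends on [2:s, 3:q]
sources: [0:s, 1:p]
N(rest) = Σ N(rest − s) over sources s of rest; N(one piece) = 1:
  size 1 → [4]=1
  size 2 → [2,4]=1  [3,4]=1
  size 3 → [0,2,4]=1  [1,3,4]=1  [2,3,4]=2
  first=0(s) contributes 3
  first=1(p) contributes 3
|[w]| = 6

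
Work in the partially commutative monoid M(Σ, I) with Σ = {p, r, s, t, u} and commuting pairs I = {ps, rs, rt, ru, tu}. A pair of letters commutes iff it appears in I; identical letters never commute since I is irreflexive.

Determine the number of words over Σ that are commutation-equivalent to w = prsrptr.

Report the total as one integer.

drop 0:p onto floor
drop 1:r onto {0:p}
drop 2:s onto floor
drop 3:r onto {1:r}
drop 4:p onto {3:r}
drop 5:t onto {2:s, 4:p}
drop 6:r onto {4:p}
ground layer = {0:p, 2:s}
drop-orders for the pieces not yet dropped (sum over which currently-grounded one goes next):
  1 to go: {5} 1  {6} 1
  2 to go: {2,5} 1  {5,6} 2
  3 to go: {2,5,6} 3  {4,5,6} 2
  4 to go: {2,4,5,6} 5  {3,4,5,6} 2
  5 to go: {1,3,4,5,6} 2  {2,3,4,5,6} 7
  if 0:p drops first: 9 orders
  if 2:s drops first: 2 orders
heap linearizations: 11

11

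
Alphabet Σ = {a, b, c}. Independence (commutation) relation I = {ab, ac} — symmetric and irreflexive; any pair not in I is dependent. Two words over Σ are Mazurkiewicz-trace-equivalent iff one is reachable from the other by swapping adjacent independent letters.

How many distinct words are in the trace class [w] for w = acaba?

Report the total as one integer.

0(a) covers ∅
1(c) covers ∅
2(a) covers 0:a
3(b) covers 1:c
4(a) covers 2:a
floor of heap: 0:a, 1:c
completions by unplaced set U, small U first (add the entries for U minus each lowest piece of U):
  |U|=1: {3}:1  {4}:1
  |U|=2: {1,3}:1  {2,4}:1  {3,4}:2
  |U|=3: {0,2,4}:1  {1,3,4}:3  {2,3,4}:3
  start at 0(a): 6
  start at 1(c): 4
sum over floor = 10

10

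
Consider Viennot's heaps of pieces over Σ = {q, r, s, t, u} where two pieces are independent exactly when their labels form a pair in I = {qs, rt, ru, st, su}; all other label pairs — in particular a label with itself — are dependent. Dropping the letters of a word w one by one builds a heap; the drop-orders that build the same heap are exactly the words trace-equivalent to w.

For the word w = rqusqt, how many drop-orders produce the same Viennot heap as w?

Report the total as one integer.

piece 0:r — minimal
piece 1:q rests on {0:r}
piece 2:u rests on {1:q}
piece 3:s rests on {0:r}
piece 4:q rests on {2:u}
piece 5:t rests on {4:q}
minimal pieces: {0:r}
ways to finish when only these pieces remain (= sum over removing one remaining piece with nothing left below it):
  1 left: {3}→1  {5}→1
  2 left: {3,5}→2  {4,5}→1
  3 left: {2,4,5}→1  {3,4,5}→3
  4 left: {1,2,4,5}→1  {2,3,4,5}→4
  placing 0:r first → 5 extensions

5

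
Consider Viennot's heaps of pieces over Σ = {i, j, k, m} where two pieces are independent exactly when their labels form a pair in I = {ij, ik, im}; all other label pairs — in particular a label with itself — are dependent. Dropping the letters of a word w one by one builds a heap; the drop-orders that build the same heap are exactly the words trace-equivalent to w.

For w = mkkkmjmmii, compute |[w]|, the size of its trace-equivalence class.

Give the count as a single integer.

45

drop 0:m onto floor
drop 1:k onto {0:m}
drop 2:k onto {1:k}
drop 3:k onto {2:k}
drop 4:m onto {3:k}
drop 5:j onto {4:m}
drop 6:m onto {5:j}
drop 7:m onto {6:m}
drop 8:i onto floor
drop 9:i onto {8:i}
ground layer = {0:m, 8:i}
drop-orders for the pieces not yet dropped (sum over which currently-grounded one goes next):
  1 to go: {7} 1  {9} 1
  2 to go: {6,7} 1  {7,9} 2  {8,9} 1
  3 to go: {5,6,7} 1  {6,7,9} 3  {7,8,9} 3
  4 to go: {4,5,6,7} 1  {5,6,7,9} 4  {6,7,8,9} 6
  5 to go: {3,4,5,6,7} 1  {4,5,6,7,9} 5  {5,6,7,8,9} 10
  6 to go: {2,3,4,5,6,7} 1  {3,4,5,6,7,9} 6  {4,5,6,7,8,9} 15
  7 to go: {1,2,3,4,5,6,7} 1  {2,3,4,5,6,7,9} 7  {3,4,5,6,7,8,9} 21
  8 to go: {0,1,2,3,4,5,6,7} 1  {1,2,3,4,5,6,7,9} 8  {2,3,4,5,6,7,8,9} 28
  if 0:m drops first: 36 orders
  if 8:i drops first: 9 orders
heap linearizations: 45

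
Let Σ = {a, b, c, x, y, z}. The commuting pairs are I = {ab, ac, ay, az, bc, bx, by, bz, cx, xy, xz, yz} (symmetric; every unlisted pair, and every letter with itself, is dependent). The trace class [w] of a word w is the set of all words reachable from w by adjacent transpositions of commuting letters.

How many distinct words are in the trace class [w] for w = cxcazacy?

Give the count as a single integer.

56

#0=c has no predecessor
#1=x has no predecessor
#2=c depends on [0:c]
#3=a depends on [1:x]
#4=z depends on [2:c]
#5=a depends on [3:a]
#6=c depends on [4:z]
#7=y depends on [6:c]
sources: [0:c, 1:x]
N(rest) = Σ N(rest − s) over sources s of rest; N(one piece) = 1:
  size 1 → [5]=1  [7]=1
  size 2 → [3,5]=1  [5,7]=2  [6,7]=1
  size 3 → [1,3,5]=1  [3,5,7]=3  [4,6,7]=1  [5,6,7]=3
  size 4 → [1,3,5,7]=4  [2,4,6,7]=1  [3,5,6,7]=6  [4,5,6,7]=4
  size 5 → [0,2,4,6,7]=1  [1,3,5,6,7]=10  [2,4,5,6,7]=5  [3,4,5,6,7]=10
  size 6 → [0,2,4,5,6,7]=6  [1,3,4,5,6,7]=20  [2,3,4,5,6,7]=15
  first=0(c) contributes 35
  first=1(x) contributes 21
|[w]| = 56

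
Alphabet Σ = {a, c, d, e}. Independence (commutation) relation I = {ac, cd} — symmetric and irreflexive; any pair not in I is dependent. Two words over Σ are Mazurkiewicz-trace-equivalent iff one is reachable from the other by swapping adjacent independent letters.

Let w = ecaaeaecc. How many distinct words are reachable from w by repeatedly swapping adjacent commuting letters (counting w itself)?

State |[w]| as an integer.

0(e) covers ∅
1(c) covers 0:e
2(a) covers 0:e
3(a) covers 2:a
4(e) covers 1:c, 3:a
5(a) covers 4:e
6(e) covers 5:a
7(c) covers 6:e
8(c) covers 7:c
floor of heap: 0:e
completions by unplaced set U, small U first (add the entries for U minus each lowest piece of U):
  |U|=1: {8}:1
  |U|=2: {7,8}:1
  |U|=3: {6,7,8}:1
  |U|=4: {5,6,7,8}:1
  |U|=5: {4,5,6,7,8}:1
  |U|=6: {1,4,5,6,7,8}:1  {3,4,5,6,7,8}:1
  |U|=7: {1,3,4,5,6,7,8}:2  {2,3,4,5,6,7,8}:1
  start at 0(e): 3

3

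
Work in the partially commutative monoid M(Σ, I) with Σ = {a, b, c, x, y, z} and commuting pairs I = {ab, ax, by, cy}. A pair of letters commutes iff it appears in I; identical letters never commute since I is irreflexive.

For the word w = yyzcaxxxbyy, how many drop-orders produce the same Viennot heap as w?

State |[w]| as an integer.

13

0(y) covers ∅
1(y) covers 0:y
2(z) covers 1:y
3(c) covers 2:z
4(a) covers 3:c
5(x) covers 3:c
6(x) covers 5:x
7(x) covers 6:x
8(b) covers 7:x
9(y) covers 4:a, 7:x
10(y) covers 9:y
floor of heap: 0:y
completions by unplaced set U, small U first (add the entries for U minus each lowest piece of U):
  |U|=1: {8}:1  {10}:1
  |U|=2: {8,10}:2  {9,10}:1
  |U|=3: {4,9,10}:1  {8,9,10}:3
  |U|=4: {4,8,9,10}:4  {7,8,9,10}:3
  |U|=5: {4,7,8,9,10}:7  {6,7,8,9,10}:3
  |U|=6: {4,6,7,8,9,10}:10  {5,6,7,8,9,10}:3
  |U|=7: {4,5,6,7,8,9,10}:13
  |U|=8: {3,4,5,6,7,8,9,10}:13
  |U|=9: {2,3,4,5,6,7,8,9,10}:13
  start at 0(y): 13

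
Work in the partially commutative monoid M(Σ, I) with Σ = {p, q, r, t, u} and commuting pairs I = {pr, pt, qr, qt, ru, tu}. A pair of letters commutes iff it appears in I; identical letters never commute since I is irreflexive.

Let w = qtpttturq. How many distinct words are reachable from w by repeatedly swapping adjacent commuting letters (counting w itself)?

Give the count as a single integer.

piece 0:q — minimal
piece 1:t — minimal
piece 2:p rests on {0:q}
piece 3:t rests on {1:t}
piece 4:t rests on {3:t}
piece 5:t rests on {4:t}
piece 6:u rests on {2:p}
piece 7:r rests on {5:t}
piece 8:q rests on {6:u}
minimal pieces: {0:q, 1:t}
ways to finish when only these pieces remain (= sum over removing one remaining piece with nothing left below it):
  1 left: {7}→1  {8}→1
  2 left: {5,7}→1  {6,8}→1  {7,8}→2
  3 left: {2,6,8}→1  {4,5,7}→1  {5,7,8}→3  {6,7,8}→3
  4 left: {0,2,6,8}→1  {2,6,7,8}→4  {3,4,5,7}→1  {4,5,7,8}→4  {5,6,7,8}→6
  5 left: {0,2,6,7,8}→5  {1,3,4,5,7}→1  {2,5,6,7,8}→10  {3,4,5,7,8}→5  {4,5,6,7,8}→10
  6 left: {0,2,5,6,7,8}→15  {1,3,4,5,7,8}→6  {2,4,5,6,7,8}→20  {3,4,5,6,7,8}→15
  7 left: {0,2,4,5,6,7,8}→35  {1,3,4,5,6,7,8}→21  {2,3,4,5,6,7,8}→35
  placing 0:q first → 56 extensions
  placing 1:t first → 70 extensions
total linear extensions = 126

126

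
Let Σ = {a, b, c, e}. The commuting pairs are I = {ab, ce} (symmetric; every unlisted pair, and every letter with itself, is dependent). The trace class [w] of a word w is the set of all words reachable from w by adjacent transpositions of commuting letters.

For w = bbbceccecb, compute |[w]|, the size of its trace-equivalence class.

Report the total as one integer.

15

drop 0:b onto floor
drop 1:b onto {0:b}
drop 2:b onto {1:b}
drop 3:c onto {2:b}
drop 4:e onto {2:b}
drop 5:c onto {3:c}
drop 6:c onto {5:c}
drop 7:e onto {4:e}
drop 8:c onto {6:c}
drop 9:b onto {7:e, 8:c}
ground layer = {0:b}
drop-orders for the pieces not yet dropped (sum over which currently-grounded one goes next):
  1 to go: {9} 1
  2 to go: {7,9} 1  {8,9} 1
  3 to go: {4,7,9} 1  {6,8,9} 1  {7,8,9} 2
  4 to go: {4,7,8,9} 3  {5,6,8,9} 1  {6,7,8,9} 3
  5 to go: {3,5,6,8,9} 1  {4,6,7,8,9} 6  {5,6,7,8,9} 4
  6 to go: {3,5,6,7,8,9} 5  {4,5,6,7,8,9} 10
  7 to go: {3,4,5,6,7,8,9} 15
  8 to go: {2,3,4,5,6,7,8,9} 15
  if 0:b drops first: 15 orders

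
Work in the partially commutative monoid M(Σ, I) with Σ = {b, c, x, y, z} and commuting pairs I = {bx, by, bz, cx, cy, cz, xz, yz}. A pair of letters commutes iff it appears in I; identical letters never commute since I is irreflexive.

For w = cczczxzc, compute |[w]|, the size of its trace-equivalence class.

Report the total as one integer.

#0=c has no predecessor
#1=c depends on [0:c]
#2=z has no predecessor
#3=c depends on [1:c]
#4=z depends on [2:z]
#5=x has no predecessor
#6=z depends on [4:z]
#7=c depends on [3:c]
sources: [0:c, 2:z, 5:x]
N(rest) = Σ N(rest − s) over sources s of rest; N(one piece) = 1:
  size 1 → [5]=1  [6]=1  [7]=1
  size 2 → [3,7]=1  [4,6]=1  [5,6]=2  [5,7]=2  [6,7]=2
  size 3 → [1,3,7]=1  [2,4,6]=1  [3,5,7]=3  [3,6,7]=3  [4,5,6]=3  [4,6,7]=3  [5,6,7]=6
  size 4 → [0,1,3,7]=1  [1,3,5,7]=4  [1,3,6,7]=4  [2,4,5,6]=4  [2,4,6,7]=4  [3,4,6,7]=6  [3,5,6,7]=12  [4,5,6,7]=12
  size 5 → [0,1,3,5,7]=5  [0,1,3,6,7]=5  [1,3,4,6,7]=10  [1,3,5,6,7]=20  [2,3,4,6,7]=10  [2,4,5,6,7]=20  [3,4,5,6,7]=30
  size 6 → [0,1,3,4,6,7]=15  [0,1,3,5,6,7]=30  [1,2,3,4,6,7]=20  [1,3,4,5,6,7]=60  [2,3,4,5,6,7]=60
  first=0(c) contributes 140
  first=2(z) contributes 105
  first=5(x) contributes 35
|[w]| = 280

280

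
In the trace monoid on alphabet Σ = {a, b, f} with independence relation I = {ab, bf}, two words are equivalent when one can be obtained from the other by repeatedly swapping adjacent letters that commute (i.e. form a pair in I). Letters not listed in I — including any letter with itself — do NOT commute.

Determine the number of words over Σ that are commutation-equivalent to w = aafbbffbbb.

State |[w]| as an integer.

252

drop 0:a onto floor
drop 1:a onto {0:a}
drop 2:f onto {1:a}
drop 3:b onto floor
drop 4:b onto {3:b}
drop 5:f onto {2:f}
drop 6:f onto {5:f}
drop 7:b onto {4:b}
drop 8:b onto {7:b}
drop 9:b onto {8:b}
ground layer = {0:a, 3:b}
drop-orders for the pieces not yet dropped (sum over which currently-grounded one goes next):
  1 to go: {6} 1  {9} 1
  2 to go: {5,6} 1  {6,9} 2  {8,9} 1
  3 to go: {2,5,6} 1  {5,6,9} 3  {6,8,9} 3  {7,8,9} 1
  4 to go: {1,2,5,6} 1  {2,5,6,9} 4  {4,7,8,9} 1  {5,6,8,9} 6  {6,7,8,9} 4
  5 to go: {0,1,2,5,6} 1  {1,2,5,6,9} 5  {2,5,6,8,9} 10  {3,4,7,8,9} 1  {4,6,7,8,9} 5  {5,6,7,8,9} 10
  6 to go: {0,1,2,5,6,9} 6  {1,2,5,6,8,9} 15  {2,5,6,7,8,9} 20  {3,4,6,7,8,9} 6  {4,5,6,7,8,9} 15
  7 to go: {0,1,2,5,6,8,9} 21  {1,2,5,6,7,8,9} 35  {2,4,5,6,7,8,9} 35  {3,4,5,6,7,8,9} 21
  8 to go: {0,1,2,5,6,7,8,9} 56  {1,2,4,5,6,7,8,9} 70  {2,3,4,5,6,7,8,9} 56
  if 0:a drops first: 126 orders
  if 3:b drops first: 126 orders
heap linearizations: 252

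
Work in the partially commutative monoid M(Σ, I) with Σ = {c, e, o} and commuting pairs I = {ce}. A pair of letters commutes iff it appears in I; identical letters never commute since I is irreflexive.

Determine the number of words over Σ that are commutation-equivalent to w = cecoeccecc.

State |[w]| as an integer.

45

piece 0:c — minimal
piece 1:e — minimal
piece 2:c rests on {0:c}
piece 3:o rests on {1:e, 2:c}
piece 4:e rests on {3:o}
piece 5:c rests on {3:o}
piece 6:c rests on {5:c}
piece 7:e rests on {4:e}
piece 8:c rests on {6:c}
piece 9:c rests on {8:c}
minimal pieces: {0:c, 1:e}
ways to finish when only these pieces remain (= sum over removing one remaining piece with nothing left below it):
  1 left: {7}→1  {9}→1
  2 left: {4,7}→1  {7,9}→2  {8,9}→1
  3 left: {4,7,9}→3  {6,8,9}→1  {7,8,9}→3
  4 left: {4,7,8,9}→6  {5,6,8,9}→1  {6,7,8,9}→4
  5 left: {4,6,7,8,9}→10  {5,6,7,8,9}→5
  6 left: {4,5,6,7,8,9}→15
  7 left: {3,4,5,6,7,8,9}→15
  8 left: {1,3,4,5,6,7,8,9}→15  {2,3,4,5,6,7,8,9}→15
  placing 0:c first → 30 extensions
  placing 1:e first → 15 extensions
total linear extensions = 45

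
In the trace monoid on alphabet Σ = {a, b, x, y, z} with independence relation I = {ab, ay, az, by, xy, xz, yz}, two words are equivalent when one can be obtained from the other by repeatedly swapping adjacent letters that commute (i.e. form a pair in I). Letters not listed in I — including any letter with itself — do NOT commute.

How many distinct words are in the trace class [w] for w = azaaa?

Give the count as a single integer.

5

piece 0:a — minimal
piece 1:z — minimal
piece 2:a rests on {0:a}
piece 3:a rests on {2:a}
piece 4:a rests on {3:a}
minimal pieces: {0:a, 1:z}
ways to finish when only these pieces remain (= sum over removing one remaining piece with nothing left below it):
  1 left: {1}→1  {4}→1
  2 left: {1,4}→2  {3,4}→1
  3 left: {1,3,4}→3  {2,3,4}→1
  placing 0:a first → 4 extensions
  placing 1:z first → 1 extensions
total linear extensions = 5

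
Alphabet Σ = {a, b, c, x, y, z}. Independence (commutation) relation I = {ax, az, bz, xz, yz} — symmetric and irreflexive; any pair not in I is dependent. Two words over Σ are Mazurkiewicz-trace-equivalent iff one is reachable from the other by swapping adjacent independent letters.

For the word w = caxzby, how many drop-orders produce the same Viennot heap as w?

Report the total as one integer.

drop 0:c onto floor
drop 1:a onto {0:c}
drop 2:x onto {0:c}
drop 3:z onto {0:c}
drop 4:b onto {1:a, 2:x}
drop 5:y onto {4:b}
ground layer = {0:c}
drop-orders for the pieces not yet dropped (sum over which currently-grounded one goes next):
  1 to go: {3} 1  {5} 1
  2 to go: {3,5} 2  {4,5} 1
  3 to go: {1,4,5} 1  {2,4,5} 1  {3,4,5} 3
  4 to go: {1,2,4,5} 2  {1,3,4,5} 4  {2,3,4,5} 4
  if 0:c drops first: 10 orders

10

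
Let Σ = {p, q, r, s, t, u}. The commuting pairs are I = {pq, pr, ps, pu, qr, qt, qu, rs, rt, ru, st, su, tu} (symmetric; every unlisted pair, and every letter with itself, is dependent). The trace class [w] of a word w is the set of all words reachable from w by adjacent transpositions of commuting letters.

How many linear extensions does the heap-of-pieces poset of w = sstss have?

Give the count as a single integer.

drop 0:s onto floor
drop 1:s onto {0:s}
drop 2:t onto floor
drop 3:s onto {1:s}
drop 4:s onto {3:s}
ground layer = {0:s, 2:t}
drop-orders for the pieces not yet dropped (sum over which currently-grounded one goes next):
  1 to go: {2} 1  {4} 1
  2 to go: {2,4} 2  {3,4} 1
  3 to go: {1,3,4} 1  {2,3,4} 3
  if 0:s drops first: 4 orders
  if 2:t drops first: 1 orders
heap linearizations: 5

5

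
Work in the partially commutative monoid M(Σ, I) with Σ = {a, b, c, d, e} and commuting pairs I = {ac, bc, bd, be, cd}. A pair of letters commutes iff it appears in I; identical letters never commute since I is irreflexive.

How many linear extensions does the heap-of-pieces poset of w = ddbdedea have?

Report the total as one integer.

#0=d has no predecessor
#1=d depends on [0:d]
#2=b has no predecessor
#3=d depends on [1:d]
#4=e depends on [3:d]
#5=d depends on [4:e]
#6=e depends on [5:d]
#7=a depends on [2:b, 6:e]
sources: [0:d, 2:b]
N(rest) = Σ N(rest − s) over sources s of rest; N(one piece) = 1:
  size 1 → [7]=1
  size 2 → [2,7]=1  [6,7]=1
  size 3 → [2,6,7]=2  [5,6,7]=1
  size 4 → [2,5,6,7]=3  [4,5,6,7]=1
  size 5 → [2,4,5,6,7]=4  [3,4,5,6,7]=1
  size 6 → [1,3,4,5,6,7]=1  [2,3,4,5,6,7]=5
  first=0(d) contributes 6
  first=2(b) contributes 1
|[w]| = 7

7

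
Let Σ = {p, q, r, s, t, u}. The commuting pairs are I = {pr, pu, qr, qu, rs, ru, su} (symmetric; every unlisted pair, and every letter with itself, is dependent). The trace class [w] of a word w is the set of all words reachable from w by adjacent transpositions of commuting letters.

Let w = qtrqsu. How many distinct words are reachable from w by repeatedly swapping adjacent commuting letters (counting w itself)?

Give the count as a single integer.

0(q) covers ∅
1(t) covers 0:q
2(r) covers 1:t
3(q) covers 1:t
4(s) covers 3:q
5(u) covers 1:t
floor of heap: 0:q
completions by unplaced set U, small U first (add the entries for U minus each lowest piece of U):
  |U|=1: {2}:1  {4}:1  {5}:1
  |U|=2: {2,4}:2  {2,5}:2  {3,4}:1  {4,5}:2
  |U|=3: {2,3,4}:3  {2,4,5}:6  {3,4,5}:3
  |U|=4: {2,3,4,5}:12
  start at 0(q): 12

12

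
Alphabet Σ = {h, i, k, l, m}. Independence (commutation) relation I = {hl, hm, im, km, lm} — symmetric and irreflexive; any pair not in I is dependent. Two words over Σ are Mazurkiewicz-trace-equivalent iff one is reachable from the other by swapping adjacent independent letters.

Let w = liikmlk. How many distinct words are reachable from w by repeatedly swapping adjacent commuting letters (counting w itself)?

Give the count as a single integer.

7

0(l) covers ∅
1(i) covers 0:l
2(i) covers 1:i
3(k) covers 2:i
4(m) covers ∅
5(l) covers 3:k
6(k) covers 5:l
floor of heap: 0:l, 4:m
completions by unplaced set U, small U first (add the entries for U minus each lowest piece of U):
  |U|=1: {4}:1  {6}:1
  |U|=2: {4,6}:2  {5,6}:1
  |U|=3: {3,5,6}:1  {4,5,6}:3
  |U|=4: {2,3,5,6}:1  {3,4,5,6}:4
  |U|=5: {1,2,3,5,6}:1  {2,3,4,5,6}:5
  start at 0(l): 6
  start at 4(m): 1
sum over floor = 7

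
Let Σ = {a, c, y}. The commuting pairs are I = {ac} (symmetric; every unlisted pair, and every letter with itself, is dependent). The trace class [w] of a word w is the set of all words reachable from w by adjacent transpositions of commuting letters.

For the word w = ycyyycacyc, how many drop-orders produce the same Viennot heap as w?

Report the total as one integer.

3

0(y) covers ∅
1(c) covers 0:y
2(y) covers 1:c
3(y) covers 2:y
4(y) covers 3:y
5(c) covers 4:y
6(a) covers 4:y
7(c) covers 5:c
8(y) covers 6:a, 7:c
9(c) covers 8:y
floor of heap: 0:y
completions by unplaced set U, small U first (add the entries for U minus each lowest piece of U):
  |U|=1: {9}:1
  |U|=2: {8,9}:1
  |U|=3: {6,8,9}:1  {7,8,9}:1
  |U|=4: {5,7,8,9}:1  {6,7,8,9}:2
  |U|=5: {5,6,7,8,9}:3
  |U|=6: {4,5,6,7,8,9}:3
  |U|=7: {3,4,5,6,7,8,9}:3
  |U|=8: {2,3,4,5,6,7,8,9}:3
  start at 0(y): 3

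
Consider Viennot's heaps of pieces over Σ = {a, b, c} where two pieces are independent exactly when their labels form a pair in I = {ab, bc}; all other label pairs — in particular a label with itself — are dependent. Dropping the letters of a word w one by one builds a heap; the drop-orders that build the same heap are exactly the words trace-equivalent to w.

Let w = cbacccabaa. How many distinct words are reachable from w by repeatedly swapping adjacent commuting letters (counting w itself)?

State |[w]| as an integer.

#0=c has no predecessor
#1=b has no predecessor
#2=a depends on [0:c]
#3=c depends on [2:a]
#4=c depends on [3:c]
#5=c depends on [4:c]
#6=a depends on [5:c]
#7=b depends on [1:b]
#8=a depends on [6:a]
#9=a depends on [8:a]
sources: [0:c, 1:b]
N(rest) = Σ N(rest − s) over sources s of rest; N(one piece) = 1:
  size 1 → [7]=1  [9]=1
  size 2 → [1,7]=1  [7,9]=2  [8,9]=1
  size 3 → [1,7,9]=3  [6,8,9]=1  [7,8,9]=3
  size 4 → [1,7,8,9]=6  [5,6,8,9]=1  [6,7,8,9]=4
  size 5 → [1,6,7,8,9]=10  [4,5,6,8,9]=1  [5,6,7,8,9]=5
  size 6 → [1,5,6,7,8,9]=15  [3,4,5,6,8,9]=1  [4,5,6,7,8,9]=6
  size 7 → [1,4,5,6,7,8,9]=21  [2,3,4,5,6,8,9]=1  [3,4,5,6,7,8,9]=7
  size 8 → [0,2,3,4,5,6,8,9]=1  [1,3,4,5,6,7,8,9]=28  [2,3,4,5,6,7,8,9]=8
  first=0(c) contributes 36
  first=1(b) contributes 9
|[w]| = 45

45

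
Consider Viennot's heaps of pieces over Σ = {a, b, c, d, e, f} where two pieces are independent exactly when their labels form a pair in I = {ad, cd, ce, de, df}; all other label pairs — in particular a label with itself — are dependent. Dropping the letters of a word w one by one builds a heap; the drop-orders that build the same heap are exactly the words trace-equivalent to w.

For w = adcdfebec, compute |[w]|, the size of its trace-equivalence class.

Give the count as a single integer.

30

#0=a has no predecessor
#1=d has no predecessor
#2=c depends on [0:a]
#3=d depends on [1:d]
#4=f depends on [2:c]
#5=e depends on [4:f]
#6=b depends on [3:d, 5:e]
#7=e depends on [6:b]
#8=c depends on [6:b]
sources: [0:a, 1:d]
N(rest) = Σ N(rest − s) over sources s of rest; N(one piece) = 1:
  size 1 → [7]=1  [8]=1
  size 2 → [7,8]=2
  size 3 → [6,7,8]=2
  size 4 → [3,6,7,8]=2  [5,6,7,8]=2
  size 5 → [1,3,6,7,8]=2  [3,5,6,7,8]=4  [4,5,6,7,8]=2
  size 6 → [1,3,5,6,7,8]=6  [2,4,5,6,7,8]=2  [3,4,5,6,7,8]=6
  size 7 → [0,2,4,5,6,7,8]=2  [1,3,4,5,6,7,8]=12  [2,3,4,5,6,7,8]=8
  first=0(a) contributes 20
  first=1(d) contributes 10
|[w]| = 30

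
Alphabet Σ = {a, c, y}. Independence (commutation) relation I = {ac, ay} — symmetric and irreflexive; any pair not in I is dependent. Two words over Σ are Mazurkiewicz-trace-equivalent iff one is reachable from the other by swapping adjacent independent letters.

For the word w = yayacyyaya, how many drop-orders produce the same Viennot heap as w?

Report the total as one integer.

#0=y has no predecessor
#1=a has no predecessor
#2=y depends on [0:y]
#3=a depends on [1:a]
#4=c depends on [2:y]
#5=y depends on [4:c]
#6=y depends on [5:y]
#7=a depends on [3:a]
#8=y depends on [6:y]
#9=a depends on [7:a]
sources: [0:y, 1:a]
N(rest) = Σ N(rest − s) over sources s of rest; N(one piece) = 1:
  size 1 → [8]=1  [9]=1
  size 2 → [6,8]=1  [7,9]=1  [8,9]=2
  size 3 → [3,7,9]=1  [5,6,8]=1  [6,8,9]=3  [7,8,9]=3
  size 4 → [1,3,7,9]=1  [3,7,8,9]=4  [4,5,6,8]=1  [5,6,8,9]=4  [6,7,8,9]=6
  size 5 → [1,3,7,8,9]=5  [2,4,5,6,8]=1  [3,6,7,8,9]=10  [4,5,6,8,9]=5  [5,6,7,8,9]=10
  size 6 → [0,2,4,5,6,8]=1  [1,3,6,7,8,9]=15  [2,4,5,6,8,9]=6  [3,5,6,7,8,9]=20  [4,5,6,7,8,9]=15
  size 7 → [0,2,4,5,6,8,9]=7  [1,3,5,6,7,8,9]=35  [2,4,5,6,7,8,9]=21  [3,4,5,6,7,8,9]=35
  size 8 → [0,2,4,5,6,7,8,9]=28  [1,3,4,5,6,7,8,9]=70  [2,3,4,5,6,7,8,9]=56
  first=0(y) contributes 126
  first=1(a) contributes 84
|[w]| = 210

210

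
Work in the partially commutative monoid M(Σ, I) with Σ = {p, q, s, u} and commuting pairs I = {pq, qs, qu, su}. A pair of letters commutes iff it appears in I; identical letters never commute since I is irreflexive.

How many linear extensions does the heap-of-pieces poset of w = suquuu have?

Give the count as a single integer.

piece 0:s — minimal
piece 1:u — minimal
piece 2:q — minimal
piece 3:u rests on {1:u}
piece 4:u rests on {3:u}
piece 5:u rests on {4:u}
minimal pieces: {0:s, 1:u, 2:q}
ways to finish when only these pieces remain (= sum over removing one remaining piece with nothing left below it):
  1 left: {0}→1  {2}→1  {5}→1
  2 left: {0,2}→2  {0,5}→2  {2,5}→2  {4,5}→1
  3 left: {0,2,5}→6  {0,4,5}→3  {2,4,5}→3  {3,4,5}→1
  4 left: {0,2,4,5}→12  {0,3,4,5}→4  {1,3,4,5}→1  {2,3,4,5}→4
  placing 0:s first → 5 extensions
  placing 1:u first → 20 extensions
  placing 2:q first → 5 extensions
total linear extensions = 30

30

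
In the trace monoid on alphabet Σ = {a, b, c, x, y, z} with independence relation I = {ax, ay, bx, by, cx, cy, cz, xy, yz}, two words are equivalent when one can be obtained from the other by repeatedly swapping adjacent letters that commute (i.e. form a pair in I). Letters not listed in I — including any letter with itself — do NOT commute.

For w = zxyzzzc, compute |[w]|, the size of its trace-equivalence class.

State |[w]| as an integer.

#0=z has no predecessor
#1=x depends on [0:z]
#2=y has no predecessor
#3=z depends on [1:x]
#4=z depends on [3:z]
#5=z depends on [4:z]
#6=c has no predecessor
sources: [0:z, 2:y, 6:c]
N(rest) = Σ N(rest − s) over sources s of rest; N(one piece) = 1:
  size 1 → [2]=1  [5]=1  [6]=1
  size 2 → [2,5]=2  [2,6]=2  [4,5]=1  [5,6]=2
  size 3 → [2,4,5]=3  [2,5,6]=6  [3,4,5]=1  [4,5,6]=3
  size 4 → [1,3,4,5]=1  [2,3,4,5]=4  [2,4,5,6]=12  [3,4,5,6]=4
  size 5 → [0,1,3,4,5]=1  [1,2,3,4,5]=5  [1,3,4,5,6]=5  [2,3,4,5,6]=20
  first=0(z) contributes 30
  first=2(y) contributes 6
  first=6(c) contributes 6
|[w]| = 42

42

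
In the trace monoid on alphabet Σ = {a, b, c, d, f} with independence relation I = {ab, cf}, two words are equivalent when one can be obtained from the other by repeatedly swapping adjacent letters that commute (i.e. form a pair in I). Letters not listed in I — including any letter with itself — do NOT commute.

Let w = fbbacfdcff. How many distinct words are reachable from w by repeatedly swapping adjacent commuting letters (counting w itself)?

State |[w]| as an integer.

18

0(f) covers ∅
1(b) covers 0:f
2(b) covers 1:b
3(a) covers 0:f
4(c) covers 2:b, 3:a
5(f) covers 2:b, 3:a
6(d) covers 4:c, 5:f
7(c) covers 6:d
8(f) covers 6:d
9(f) covers 8:f
floor of heap: 0:f
completions by unplaced set U, small U first (add the entries for U minus each lowest piece of U):
  |U|=1: {7}:1  {9}:1
  |U|=2: {7,9}:2  {8,9}:1
  |U|=3: {7,8,9}:3
  |U|=4: {6,7,8,9}:3
  |U|=5: {4,6,7,8,9}:3  {5,6,7,8,9}:3
  |U|=6: {4,5,6,7,8,9}:6
  |U|=7: {2,4,5,6,7,8,9}:6  {3,4,5,6,7,8,9}:6
  |U|=8: {1,2,4,5,6,7,8,9}:6  {2,3,4,5,6,7,8,9}:12
  start at 0(f): 18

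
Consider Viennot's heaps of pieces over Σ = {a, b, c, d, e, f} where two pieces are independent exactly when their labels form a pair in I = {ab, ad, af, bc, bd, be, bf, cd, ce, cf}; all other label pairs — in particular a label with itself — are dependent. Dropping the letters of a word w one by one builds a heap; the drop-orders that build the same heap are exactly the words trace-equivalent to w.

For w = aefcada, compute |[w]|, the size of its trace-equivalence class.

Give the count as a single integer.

16

piece 0:a — minimal
piece 1:e rests on {0:a}
piece 2:f rests on {1:e}
piece 3:c rests on {0:a}
piece 4:a rests on {1:e, 3:c}
piece 5:d rests on {2:f}
piece 6:a rests on {4:a}
minimal pieces: {0:a}
ways to finish when only these pieces remain (= sum over removing one remaining piece with nothing left below it):
  1 left: {5}→1  {6}→1
  2 left: {2,5}→1  {4,6}→1  {5,6}→2
  3 left: {2,5,6}→3  {3,4,6}→1  {4,5,6}→3
  4 left: {2,4,5,6}→6  {3,4,5,6}→4
  5 left: {1,2,4,5,6}→6  {2,3,4,5,6}→10
  placing 0:a first → 16 extensions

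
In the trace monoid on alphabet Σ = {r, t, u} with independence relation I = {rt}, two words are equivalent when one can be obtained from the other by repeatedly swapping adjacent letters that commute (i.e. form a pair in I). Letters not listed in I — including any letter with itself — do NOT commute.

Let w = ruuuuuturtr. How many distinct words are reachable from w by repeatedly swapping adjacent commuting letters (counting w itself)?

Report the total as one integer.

3

#0=r has no predecessor
#1=u depends on [0:r]
#2=u depends on [1:u]
#3=u depends on [2:u]
#4=u depends on [3:u]
#5=u depends on [4:u]
#6=t depends on [5:u]
#7=u depends on [6:t]
#8=r depends on [7:u]
#9=t depends on [7:u]
#10=r depends on [8:r]
sources: [0:r]
N(rest) = Σ N(rest − s) over sources s of rest; N(one piece) = 1:
  size 1 → [9]=1  [10]=1
  size 2 → [8,10]=1  [9,10]=2
  size 3 → [8,9,10]=3
  size 4 → [7,8,9,10]=3
  size 5 → [6,7,8,9,10]=3
  size 6 → [5,6,7,8,9,10]=3
  size 7 → [4,5,6,7,8,9,10]=3
  size 8 → [3,4,5,6,7,8,9,10]=3
  size 9 → [2,3,4,5,6,7,8,9,10]=3
  first=0(r) contributes 3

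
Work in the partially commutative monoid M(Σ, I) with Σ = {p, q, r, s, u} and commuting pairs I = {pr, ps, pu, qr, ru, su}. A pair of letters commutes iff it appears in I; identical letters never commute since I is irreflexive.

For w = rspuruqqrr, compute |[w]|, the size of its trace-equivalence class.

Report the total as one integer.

678

0(r) covers ∅
1(s) covers 0:r
2(p) covers ∅
3(u) covers ∅
4(r) covers 1:s
5(u) covers 3:u
6(q) covers 1:s, 2:p, 5:u
7(q) covers 6:q
8(r) covers 4:r
9(r) covers 8:r
floor of heap: 0:r, 2:p, 3:u
completions by unplaced set U, small U first (add the entries for U minus each lowest piece of U):
  |U|=1: {7}:1  {9}:1
  |U|=2: {6,7}:1  {7,9}:2  {8,9}:1
  |U|=3: {2,6,7}:1  {4,8,9}:1  {5,6,7}:1  {6,7,9}:3  {7,8,9}:3
  |U|=4: {2,5,6,7}:2  {2,6,7,9}:4  {3,5,6,7}:1  {4,7,8,9}:4  {5,6,7,9}:4  {6,7,8,9}:6
  |U|=5: {2,3,5,6,7}:3  {2,5,6,7,9}:10  {2,6,7,8,9}:10  {3,5,6,7,9}:5  {4,6,7,8,9}:10  {5,6,7,8,9}:10
  |U|=6: {1,4,6,7,8,9}:10  {2,3,5,6,7,9}:18  {2,4,6,7,8,9}:20  {2,5,6,7,8,9}:30  {3,5,6,7,8,9}:15  {4,5,6,7,8,9}:20
  |U|=7: {0,1,4,6,7,8,9}:10  {1,2,4,6,7,8,9}:30  {1,4,5,6,7,8,9}:30  {2,3,5,6,7,8,9}:63  {2,4,5,6,7,8,9}:70  {3,4,5,6,7,8,9}:35
  |U|=8: {0,1,2,4,6,7,8,9}:40  {0,1,4,5,6,7,8,9}:40  {1,2,4,5,6,7,8,9}:130  {1,3,4,5,6,7,8,9}:65  {2,3,4,5,6,7,8,9}:168
  start at 0(r): 363
  start at 2(p): 105
  start at 3(u): 210
sum over floor = 678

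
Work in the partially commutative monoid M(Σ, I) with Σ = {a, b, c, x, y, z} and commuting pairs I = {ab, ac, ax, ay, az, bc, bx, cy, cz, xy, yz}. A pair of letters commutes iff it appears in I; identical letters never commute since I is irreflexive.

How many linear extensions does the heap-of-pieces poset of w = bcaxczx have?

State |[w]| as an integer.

0(b) covers ∅
1(c) covers ∅
2(a) covers ∅
3(x) covers 1:c
4(c) covers 3:x
5(z) covers 0:b, 3:x
6(x) covers 4:c, 5:z
floor of heap: 0:b, 1:c, 2:a
completions by unplaced set U, small U first (add the entries for U minus each lowest piece of U):
  |U|=1: {2}:1  {6}:1
  |U|=2: {2,6}:2  {4,6}:1  {5,6}:1
  |U|=3: {0,5,6}:1  {2,4,6}:3  {2,5,6}:3  {4,5,6}:2
  |U|=4: {0,2,5,6}:4  {0,4,5,6}:3  {2,4,5,6}:8  {3,4,5,6}:2
  |U|=5: {0,2,4,5,6}:15  {0,3,4,5,6}:5  {1,3,4,5,6}:2  {2,3,4,5,6}:10
  start at 0(b): 12
  start at 1(c): 30
  start at 2(a): 7
sum over floor = 49

49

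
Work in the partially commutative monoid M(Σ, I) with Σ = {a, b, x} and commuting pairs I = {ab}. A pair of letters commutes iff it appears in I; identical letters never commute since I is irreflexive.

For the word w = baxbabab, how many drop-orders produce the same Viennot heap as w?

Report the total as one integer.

20

#0=b has no predecessor
#1=a has no predecessor
#2=x depends on [0:b, 1:a]
#3=b depends on [2:x]
#4=a depends on [2:x]
#5=b depends on [3:b]
#6=a depends on [4:a]
#7=b depends on [5:b]
sources: [0:b, 1:a]
N(rest) = Σ N(rest − s) over sources s of rest; N(one piece) = 1:
  size 1 → [6]=1  [7]=1
  size 2 → [4,6]=1  [5,7]=1  [6,7]=2
  size 3 → [3,5,7]=1  [4,6,7]=3  [5,6,7]=3
  size 4 → [3,5,6,7]=4  [4,5,6,7]=6
  size 5 → [3,4,5,6,7]=10
  size 6 → [2,3,4,5,6,7]=10
  first=0(b) contributes 10
  first=1(a) contributes 10
|[w]| = 20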